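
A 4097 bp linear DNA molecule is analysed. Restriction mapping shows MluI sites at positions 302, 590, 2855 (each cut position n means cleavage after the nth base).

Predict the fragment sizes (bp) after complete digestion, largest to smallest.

2265, 1242, 302, 288 bp

Linear molecule, 3 cuts → 4 fragments:
  302 − 0 = 302 bp
  590 − 302 = 288 bp
  2855 − 590 = 2265 bp
  4097 − 2855 = 1242 bp
Sorted largest to smallest: 2265, 1242, 302, 288 bp.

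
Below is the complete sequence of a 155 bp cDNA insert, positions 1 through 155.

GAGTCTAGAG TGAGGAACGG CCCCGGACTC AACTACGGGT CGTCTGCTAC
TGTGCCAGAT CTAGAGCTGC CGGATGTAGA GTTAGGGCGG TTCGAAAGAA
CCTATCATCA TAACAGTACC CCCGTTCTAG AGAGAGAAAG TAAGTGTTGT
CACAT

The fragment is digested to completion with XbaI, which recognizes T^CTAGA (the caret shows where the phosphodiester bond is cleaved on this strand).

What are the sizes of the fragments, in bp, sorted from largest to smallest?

XbaI sites (TCTAGA) start at positions 4, 60, 126.
XbaI cuts after the first base of each site, so after positions 4, 60, 126.
Linear molecule, 3 cuts → 4 fragments:
  1–4 → 4 bp
  5–60 → 56 bp
  61–126 → 66 bp
  127–155 → 29 bp
Sorted largest to smallest: 66, 56, 29, 4 bp.

66, 56, 29, 4 bp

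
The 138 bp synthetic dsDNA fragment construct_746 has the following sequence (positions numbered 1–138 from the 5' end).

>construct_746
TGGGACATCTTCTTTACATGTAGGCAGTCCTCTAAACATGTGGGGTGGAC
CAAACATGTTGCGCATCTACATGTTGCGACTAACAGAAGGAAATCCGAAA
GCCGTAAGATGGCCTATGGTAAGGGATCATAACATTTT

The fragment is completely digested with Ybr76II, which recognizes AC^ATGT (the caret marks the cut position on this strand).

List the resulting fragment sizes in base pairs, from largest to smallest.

Ybr76II sites (ACATGT) start at positions 16, 36, 54, 69.
Ybr76II cuts after base 2 of each site, so after positions 17, 37, 55, 70.
Linear molecule, 4 cuts → 5 fragments:
  1–17 → 17 bp
  18–37 → 20 bp
  38–55 → 18 bp
  56–70 → 15 bp
  71–138 → 68 bp
Sorted largest to smallest: 68, 20, 18, 17, 15 bp.

68, 20, 18, 17, 15 bp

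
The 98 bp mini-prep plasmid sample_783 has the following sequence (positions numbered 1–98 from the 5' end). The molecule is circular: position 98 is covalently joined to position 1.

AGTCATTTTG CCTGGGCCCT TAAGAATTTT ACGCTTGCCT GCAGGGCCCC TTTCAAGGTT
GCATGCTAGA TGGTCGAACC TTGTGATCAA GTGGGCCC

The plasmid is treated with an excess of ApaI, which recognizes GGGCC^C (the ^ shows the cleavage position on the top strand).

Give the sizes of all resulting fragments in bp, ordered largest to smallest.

ApaI sites (GGGCCC) start at positions 14, 44, 93.
ApaI cuts after base 5 of each site (before the last base), so after positions 18, 48, 97.
Circular molecule, 3 cuts → 3 fragments:
  19–48 → 30 bp
  49–97 → 49 bp
  98–98 then 1–18 → 1 + 18 = 19 bp
Sorted largest to smallest: 49, 30, 19 bp.

49, 30, 19 bp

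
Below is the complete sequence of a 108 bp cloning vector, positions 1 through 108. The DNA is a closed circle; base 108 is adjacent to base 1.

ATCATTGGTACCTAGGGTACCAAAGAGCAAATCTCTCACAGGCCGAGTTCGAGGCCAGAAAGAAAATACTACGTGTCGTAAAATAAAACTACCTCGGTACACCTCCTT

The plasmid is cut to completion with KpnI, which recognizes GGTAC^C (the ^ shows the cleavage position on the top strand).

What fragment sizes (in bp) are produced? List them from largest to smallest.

99, 9 bp

KpnI sites (GGTACC) start at positions 7, 16.
KpnI cuts after base 5 of each site (before the last base), so after positions 11, 20.
Circular molecule, 2 cuts → 2 fragments:
  12–20 → 9 bp
  21–108 then 1–11 → 88 + 11 = 99 bp
Sorted largest to smallest: 99, 9 bp.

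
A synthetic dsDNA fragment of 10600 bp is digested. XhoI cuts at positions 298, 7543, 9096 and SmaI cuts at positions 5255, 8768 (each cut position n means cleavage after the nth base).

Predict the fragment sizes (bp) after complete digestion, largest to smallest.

4957, 2288, 1504, 1225, 328, 298 bp

Combined cut positions (sorted): 298, 5255, 7543, 8768, 9096.
Linear molecule, 5 cuts → 6 fragments:
  298 − 0 = 298 bp
  5255 − 298 = 4957 bp
  7543 − 5255 = 2288 bp
  8768 − 7543 = 1225 bp
  9096 − 8768 = 328 bp
  10600 − 9096 = 1504 bp
Sorted largest to smallest: 4957, 2288, 1504, 1225, 328, 298 bp.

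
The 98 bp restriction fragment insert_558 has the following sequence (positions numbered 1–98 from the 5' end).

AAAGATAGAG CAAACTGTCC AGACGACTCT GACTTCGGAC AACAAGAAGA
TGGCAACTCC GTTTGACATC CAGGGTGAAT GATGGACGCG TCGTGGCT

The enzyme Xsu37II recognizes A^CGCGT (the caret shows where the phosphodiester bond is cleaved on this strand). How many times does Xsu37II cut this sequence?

ACGCGT occurs starting at position 86.
Xsu37II cuts at 1 site.

1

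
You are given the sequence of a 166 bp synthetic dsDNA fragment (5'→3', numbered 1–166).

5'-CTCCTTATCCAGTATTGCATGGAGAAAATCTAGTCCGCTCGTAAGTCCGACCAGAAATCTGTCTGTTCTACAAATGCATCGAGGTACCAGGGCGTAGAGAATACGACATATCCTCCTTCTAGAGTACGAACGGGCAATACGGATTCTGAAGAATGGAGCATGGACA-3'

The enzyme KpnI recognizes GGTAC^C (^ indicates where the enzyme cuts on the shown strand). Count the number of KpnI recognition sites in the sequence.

GGTACC occurs starting at position 83.
KpnI cuts at 1 site.

1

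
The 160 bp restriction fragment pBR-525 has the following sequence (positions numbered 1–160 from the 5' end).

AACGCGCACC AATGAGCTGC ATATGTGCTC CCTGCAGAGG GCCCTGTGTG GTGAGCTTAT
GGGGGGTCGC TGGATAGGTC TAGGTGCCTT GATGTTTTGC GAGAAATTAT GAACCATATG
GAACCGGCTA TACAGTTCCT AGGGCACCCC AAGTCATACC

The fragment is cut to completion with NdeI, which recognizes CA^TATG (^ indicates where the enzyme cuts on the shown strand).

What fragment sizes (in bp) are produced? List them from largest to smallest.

NdeI sites (CATATG) start at positions 20, 115.
NdeI cuts after base 2 of each site, so after positions 21, 116.
Linear molecule, 2 cuts → 3 fragments:
  1–21 → 21 bp
  22–116 → 95 bp
  117–160 → 44 bp
Sorted largest to smallest: 95, 44, 21 bp.

95, 44, 21 bp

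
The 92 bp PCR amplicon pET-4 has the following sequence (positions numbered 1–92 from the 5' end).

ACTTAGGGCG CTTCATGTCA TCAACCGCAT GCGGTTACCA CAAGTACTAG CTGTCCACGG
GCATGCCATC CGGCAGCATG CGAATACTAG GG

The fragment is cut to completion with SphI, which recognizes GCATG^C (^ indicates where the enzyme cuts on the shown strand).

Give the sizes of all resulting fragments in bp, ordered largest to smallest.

34, 31, 15, 12 bp

SphI sites (GCATGC) start at positions 27, 61, 76.
SphI cuts after base 5 of each site (before the last base), so after positions 31, 65, 80.
Linear molecule, 3 cuts → 4 fragments:
  1–31 → 31 bp
  32–65 → 34 bp
  66–80 → 15 bp
  81–92 → 12 bp
Sorted largest to smallest: 34, 31, 15, 12 bp.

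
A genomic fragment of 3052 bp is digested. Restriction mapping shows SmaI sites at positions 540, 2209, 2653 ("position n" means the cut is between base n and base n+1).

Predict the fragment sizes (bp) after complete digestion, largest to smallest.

1669, 540, 444, 399 bp

Linear molecule, 3 cuts → 4 fragments:
  540 − 0 = 540 bp
  2209 − 540 = 1669 bp
  2653 − 2209 = 444 bp
  3052 − 2653 = 399 bp
Sorted largest to smallest: 1669, 540, 444, 399 bp.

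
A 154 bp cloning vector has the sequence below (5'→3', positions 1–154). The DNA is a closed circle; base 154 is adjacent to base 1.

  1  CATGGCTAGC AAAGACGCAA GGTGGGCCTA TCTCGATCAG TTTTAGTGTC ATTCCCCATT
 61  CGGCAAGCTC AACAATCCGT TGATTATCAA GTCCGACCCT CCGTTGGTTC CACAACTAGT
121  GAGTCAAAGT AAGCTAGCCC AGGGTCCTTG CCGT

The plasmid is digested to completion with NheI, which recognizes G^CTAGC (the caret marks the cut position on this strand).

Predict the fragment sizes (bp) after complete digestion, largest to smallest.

128, 26 bp

NheI sites (GCTAGC) start at positions 5, 133.
NheI cuts after the first base of each site, so after positions 5, 133.
Circular molecule, 2 cuts → 2 fragments:
  6–133 → 128 bp
  134–154 then 1–5 → 21 + 5 = 26 bp
Sorted largest to smallest: 128, 26 bp.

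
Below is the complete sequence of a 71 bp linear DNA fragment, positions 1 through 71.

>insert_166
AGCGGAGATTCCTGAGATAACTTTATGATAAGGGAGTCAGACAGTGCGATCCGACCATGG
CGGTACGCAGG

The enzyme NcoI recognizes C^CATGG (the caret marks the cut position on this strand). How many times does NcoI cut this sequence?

1

CCATGG occurs starting at position 55.
NcoI cuts at 1 site.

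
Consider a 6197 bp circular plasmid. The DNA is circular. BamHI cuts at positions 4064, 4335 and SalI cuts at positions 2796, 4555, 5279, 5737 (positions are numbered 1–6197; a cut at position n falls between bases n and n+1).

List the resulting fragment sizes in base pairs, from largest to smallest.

Combined cut positions (sorted): 2796, 4064, 4335, 4555, 5279, 5737.
Circular molecule, 6 cuts → 6 fragments:
  4064 − 2796 = 1268 bp
  4335 − 4064 = 271 bp
  4555 − 4335 = 220 bp
  5279 − 4555 = 724 bp
  5737 − 5279 = 458 bp
  wrap: 6197 − 5737 + 2796 = 3256 bp
Sorted largest to smallest: 3256, 1268, 724, 458, 271, 220 bp.

3256, 1268, 724, 458, 271, 220 bp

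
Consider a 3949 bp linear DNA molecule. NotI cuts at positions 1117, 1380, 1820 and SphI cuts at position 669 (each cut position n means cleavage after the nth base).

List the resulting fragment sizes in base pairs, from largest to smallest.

Combined cut positions (sorted): 669, 1117, 1380, 1820.
Linear molecule, 4 cuts → 5 fragments:
  669 − 0 = 669 bp
  1117 − 669 = 448 bp
  1380 − 1117 = 263 bp
  1820 − 1380 = 440 bp
  3949 − 1820 = 2129 bp
Sorted largest to smallest: 2129, 669, 448, 440, 263 bp.

2129, 669, 448, 440, 263 bp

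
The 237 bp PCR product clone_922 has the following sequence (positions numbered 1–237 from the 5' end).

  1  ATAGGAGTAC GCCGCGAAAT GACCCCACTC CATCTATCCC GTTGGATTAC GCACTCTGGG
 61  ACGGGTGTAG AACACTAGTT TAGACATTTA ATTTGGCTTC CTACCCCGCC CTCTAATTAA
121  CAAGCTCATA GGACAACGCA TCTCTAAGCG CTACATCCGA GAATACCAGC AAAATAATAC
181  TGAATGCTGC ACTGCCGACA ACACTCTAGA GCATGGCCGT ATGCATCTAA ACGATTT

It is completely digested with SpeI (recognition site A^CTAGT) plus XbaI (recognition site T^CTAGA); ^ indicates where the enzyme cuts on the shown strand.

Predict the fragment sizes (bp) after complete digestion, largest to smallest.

The SpeI site (ACTAGT) starts at position 74.
SpeI cuts after the first base of each site, so after position 74.
The XbaI site (TCTAGA) starts at position 205.
XbaI cuts after the first base of each site, so after position 205.
Combined cut positions: 74, 205.
Linear molecule, 2 cuts → 3 fragments:
  1–74 → 74 bp
  75–205 → 131 bp
  206–237 → 32 bp
Sorted largest to smallest: 131, 74, 32 bp.

131, 74, 32 bp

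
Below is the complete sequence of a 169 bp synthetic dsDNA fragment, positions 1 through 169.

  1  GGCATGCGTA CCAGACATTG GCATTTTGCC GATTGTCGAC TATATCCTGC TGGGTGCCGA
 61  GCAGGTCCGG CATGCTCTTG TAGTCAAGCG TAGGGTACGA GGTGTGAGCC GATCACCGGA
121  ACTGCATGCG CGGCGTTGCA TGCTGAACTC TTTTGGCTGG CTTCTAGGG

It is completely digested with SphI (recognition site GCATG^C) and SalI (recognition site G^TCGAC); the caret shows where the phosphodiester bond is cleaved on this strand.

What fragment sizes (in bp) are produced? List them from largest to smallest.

54, 39, 29, 27, 14, 6 bp

SphI sites (GCATGC) start at positions 2, 70, 124, 138.
SphI cuts after base 5 of each site (before the last base), so after positions 6, 74, 128, 142.
The SalI site (GTCGAC) starts at position 35.
SalI cuts after the first base of each site, so after position 35.
Combined cut positions: 6, 35, 74, 128, 142.
Linear molecule, 5 cuts → 6 fragments:
  1–6 → 6 bp
  7–35 → 29 bp
  36–74 → 39 bp
  75–128 → 54 bp
  129–142 → 14 bp
  143–169 → 27 bp
Sorted largest to smallest: 54, 39, 29, 27, 14, 6 bp.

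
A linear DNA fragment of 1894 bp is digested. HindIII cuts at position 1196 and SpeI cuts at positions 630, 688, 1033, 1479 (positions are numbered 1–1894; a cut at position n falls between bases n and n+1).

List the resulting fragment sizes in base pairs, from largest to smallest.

Combined cut positions (sorted): 630, 688, 1033, 1196, 1479.
Linear molecule, 5 cuts → 6 fragments:
  630 − 0 = 630 bp
  688 − 630 = 58 bp
  1033 − 688 = 345 bp
  1196 − 1033 = 163 bp
  1479 − 1196 = 283 bp
  1894 − 1479 = 415 bp
Sorted largest to smallest: 630, 415, 345, 283, 163, 58 bp.

630, 415, 345, 283, 163, 58 bp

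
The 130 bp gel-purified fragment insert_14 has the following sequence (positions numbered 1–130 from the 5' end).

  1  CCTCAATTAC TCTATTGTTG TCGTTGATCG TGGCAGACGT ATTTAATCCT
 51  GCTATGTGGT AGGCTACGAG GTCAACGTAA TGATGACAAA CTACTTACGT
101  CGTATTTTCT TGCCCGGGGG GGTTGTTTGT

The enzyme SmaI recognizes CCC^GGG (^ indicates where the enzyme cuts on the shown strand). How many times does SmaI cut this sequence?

CCCGGG occurs starting at position 113.
SmaI cuts at 1 site.

1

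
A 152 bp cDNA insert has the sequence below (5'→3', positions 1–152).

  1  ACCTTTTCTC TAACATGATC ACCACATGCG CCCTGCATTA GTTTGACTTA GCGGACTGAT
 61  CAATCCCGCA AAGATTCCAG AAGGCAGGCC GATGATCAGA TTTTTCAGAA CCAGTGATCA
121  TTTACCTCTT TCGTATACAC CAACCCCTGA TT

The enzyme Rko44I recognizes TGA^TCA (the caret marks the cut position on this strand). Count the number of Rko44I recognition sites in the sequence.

TGATCA occurs starting at positions 16, 57, 93, 115.
Rko44I cuts at 4 sites.

4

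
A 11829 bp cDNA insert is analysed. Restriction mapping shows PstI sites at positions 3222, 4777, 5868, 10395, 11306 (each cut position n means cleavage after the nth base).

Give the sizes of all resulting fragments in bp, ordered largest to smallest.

4527, 3222, 1555, 1091, 911, 523 bp

Linear molecule, 5 cuts → 6 fragments:
  3222 − 0 = 3222 bp
  4777 − 3222 = 1555 bp
  5868 − 4777 = 1091 bp
  10395 − 5868 = 4527 bp
  11306 − 10395 = 911 bp
  11829 − 11306 = 523 bp
Sorted largest to smallest: 4527, 3222, 1555, 1091, 911, 523 bp.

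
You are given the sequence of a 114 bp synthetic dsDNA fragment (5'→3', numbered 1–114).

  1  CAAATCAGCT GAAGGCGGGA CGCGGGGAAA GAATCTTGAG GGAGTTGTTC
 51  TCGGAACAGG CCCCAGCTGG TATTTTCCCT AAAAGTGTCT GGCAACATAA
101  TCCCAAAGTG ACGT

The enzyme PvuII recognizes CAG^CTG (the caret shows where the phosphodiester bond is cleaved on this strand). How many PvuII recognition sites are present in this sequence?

CAGCTG occurs starting at positions 6, 64.
PvuII cuts at 2 sites.

2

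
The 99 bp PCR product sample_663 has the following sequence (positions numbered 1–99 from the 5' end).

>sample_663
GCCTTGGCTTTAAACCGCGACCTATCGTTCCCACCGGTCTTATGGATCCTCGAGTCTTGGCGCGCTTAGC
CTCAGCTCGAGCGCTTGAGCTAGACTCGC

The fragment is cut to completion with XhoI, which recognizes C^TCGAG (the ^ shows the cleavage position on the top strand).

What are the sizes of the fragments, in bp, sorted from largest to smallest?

XhoI sites (CTCGAG) start at positions 49, 76.
XhoI cuts after the first base of each site, so after positions 49, 76.
Linear molecule, 2 cuts → 3 fragments:
  1–49 → 49 bp
  50–76 → 27 bp
  77–99 → 23 bp
Sorted largest to smallest: 49, 27, 23 bp.

49, 27, 23 bp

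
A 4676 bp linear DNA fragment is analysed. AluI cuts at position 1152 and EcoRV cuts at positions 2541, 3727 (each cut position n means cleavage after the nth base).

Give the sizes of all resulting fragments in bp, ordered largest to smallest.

1389, 1186, 1152, 949 bp

Combined cut positions (sorted): 1152, 2541, 3727.
Linear molecule, 3 cuts → 4 fragments:
  1152 − 0 = 1152 bp
  2541 − 1152 = 1389 bp
  3727 − 2541 = 1186 bp
  4676 − 3727 = 949 bp
Sorted largest to smallest: 1389, 1186, 1152, 949 bp.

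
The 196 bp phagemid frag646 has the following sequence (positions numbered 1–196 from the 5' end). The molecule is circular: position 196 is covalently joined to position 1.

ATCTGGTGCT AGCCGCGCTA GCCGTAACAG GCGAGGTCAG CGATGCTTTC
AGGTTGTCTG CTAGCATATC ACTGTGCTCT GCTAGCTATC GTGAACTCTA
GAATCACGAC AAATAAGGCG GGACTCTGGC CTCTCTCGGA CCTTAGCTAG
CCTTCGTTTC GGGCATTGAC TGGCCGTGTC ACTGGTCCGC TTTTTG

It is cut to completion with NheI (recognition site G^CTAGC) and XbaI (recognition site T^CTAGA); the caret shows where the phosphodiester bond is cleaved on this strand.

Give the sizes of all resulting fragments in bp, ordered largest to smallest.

NheI sites (GCTAGC) start at positions 8, 17, 60, 81, 146.
NheI cuts after the first base of each site, so after positions 8, 17, 60, 81, 146.
The XbaI site (TCTAGA) starts at position 97.
XbaI cuts after the first base of each site, so after position 97.
Combined cut positions: 8, 17, 60, 81, 97, 146.
Circular molecule, 6 cuts → 6 fragments:
  9–17 → 9 bp
  18–60 → 43 bp
  61–81 → 21 bp
  82–97 → 16 bp
  98–146 → 49 bp
  147–196 then 1–8 → 50 + 8 = 58 bp
Sorted largest to smallest: 58, 49, 43, 21, 16, 9 bp.

58, 49, 43, 21, 16, 9 bp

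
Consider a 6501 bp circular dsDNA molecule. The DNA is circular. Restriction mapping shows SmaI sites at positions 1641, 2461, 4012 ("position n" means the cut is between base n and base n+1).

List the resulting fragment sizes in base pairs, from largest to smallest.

Circular molecule, 3 cuts → 3 fragments:
  2461 − 1641 = 820 bp
  4012 − 2461 = 1551 bp
  wrap: 6501 − 4012 + 1641 = 4130 bp
Sorted largest to smallest: 4130, 1551, 820 bp.

4130, 1551, 820 bp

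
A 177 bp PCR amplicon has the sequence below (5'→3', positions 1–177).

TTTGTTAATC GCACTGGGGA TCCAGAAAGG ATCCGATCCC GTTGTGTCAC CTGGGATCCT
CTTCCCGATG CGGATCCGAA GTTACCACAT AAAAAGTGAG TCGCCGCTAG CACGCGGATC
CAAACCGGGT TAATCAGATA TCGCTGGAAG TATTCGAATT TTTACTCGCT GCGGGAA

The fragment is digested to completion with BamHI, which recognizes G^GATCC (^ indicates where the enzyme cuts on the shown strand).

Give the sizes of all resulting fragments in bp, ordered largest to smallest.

61, 44, 25, 18, 18, 11 bp

BamHI sites (GGATCC) start at positions 18, 29, 54, 72, 116.
BamHI cuts after the first base of each site, so after positions 18, 29, 54, 72, 116.
Linear molecule, 5 cuts → 6 fragments:
  1–18 → 18 bp
  19–29 → 11 bp
  30–54 → 25 bp
  55–72 → 18 bp
  73–116 → 44 bp
  117–177 → 61 bp
Sorted largest to smallest: 61, 44, 25, 18, 18, 11 bp.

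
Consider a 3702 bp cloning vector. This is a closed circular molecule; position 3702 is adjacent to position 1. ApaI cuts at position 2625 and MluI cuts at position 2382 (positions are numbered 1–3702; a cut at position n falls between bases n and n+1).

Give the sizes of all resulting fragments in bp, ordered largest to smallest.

Combined cut positions (sorted): 2382, 2625.
Circular molecule, 2 cuts → 2 fragments:
  2625 − 2382 = 243 bp
  wrap: 3702 − 2625 + 2382 = 3459 bp
Sorted largest to smallest: 3459, 243 bp.

3459, 243 bp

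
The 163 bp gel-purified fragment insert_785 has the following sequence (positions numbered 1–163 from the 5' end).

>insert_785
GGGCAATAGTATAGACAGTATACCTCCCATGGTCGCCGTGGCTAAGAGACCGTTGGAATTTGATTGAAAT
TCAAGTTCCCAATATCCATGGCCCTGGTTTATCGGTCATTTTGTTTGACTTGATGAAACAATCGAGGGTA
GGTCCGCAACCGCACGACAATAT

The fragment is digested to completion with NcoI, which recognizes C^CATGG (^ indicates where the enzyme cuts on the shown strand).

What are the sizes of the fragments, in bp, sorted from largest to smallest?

77, 59, 27 bp

NcoI sites (CCATGG) start at positions 27, 86.
NcoI cuts after the first base of each site, so after positions 27, 86.
Linear molecule, 2 cuts → 3 fragments:
  1–27 → 27 bp
  28–86 → 59 bp
  87–163 → 77 bp
Sorted largest to smallest: 77, 59, 27 bp.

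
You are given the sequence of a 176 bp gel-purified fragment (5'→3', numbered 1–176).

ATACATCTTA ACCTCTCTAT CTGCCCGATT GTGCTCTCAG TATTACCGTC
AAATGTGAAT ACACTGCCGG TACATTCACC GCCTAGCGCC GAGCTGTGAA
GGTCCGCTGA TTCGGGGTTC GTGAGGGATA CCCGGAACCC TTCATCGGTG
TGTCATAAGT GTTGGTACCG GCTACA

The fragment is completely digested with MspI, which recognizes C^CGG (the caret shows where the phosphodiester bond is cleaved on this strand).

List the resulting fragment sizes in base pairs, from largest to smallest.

67, 65, 36, 8 bp

MspI sites (CCGG) start at positions 67, 132, 168.
MspI cuts after the first base of each site, so after positions 67, 132, 168.
Linear molecule, 3 cuts → 4 fragments:
  1–67 → 67 bp
  68–132 → 65 bp
  133–168 → 36 bp
  169–176 → 8 bp
Sorted largest to smallest: 67, 65, 36, 8 bp.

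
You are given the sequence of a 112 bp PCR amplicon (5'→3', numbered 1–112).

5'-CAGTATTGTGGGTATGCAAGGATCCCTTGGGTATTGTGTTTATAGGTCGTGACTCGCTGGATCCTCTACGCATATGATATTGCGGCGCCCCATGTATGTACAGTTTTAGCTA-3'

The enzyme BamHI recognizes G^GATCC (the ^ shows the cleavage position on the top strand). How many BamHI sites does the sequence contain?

GGATCC occurs starting at positions 20, 59.
BamHI cuts at 2 sites.

2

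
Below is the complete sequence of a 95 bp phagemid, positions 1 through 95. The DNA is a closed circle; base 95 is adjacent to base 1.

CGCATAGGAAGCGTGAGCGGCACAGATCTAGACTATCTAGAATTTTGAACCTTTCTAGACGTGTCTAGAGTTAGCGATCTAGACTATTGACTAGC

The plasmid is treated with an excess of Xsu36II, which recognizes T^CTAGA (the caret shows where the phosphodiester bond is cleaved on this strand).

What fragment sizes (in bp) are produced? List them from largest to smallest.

Xsu36II sites (TCTAGA) start at positions 27, 36, 54, 64, 78.
Xsu36II cuts after the first base of each site, so after positions 27, 36, 54, 64, 78.
Circular molecule, 5 cuts → 5 fragments:
  28–36 → 9 bp
  37–54 → 18 bp
  55–64 → 10 bp
  65–78 → 14 bp
  79–95 then 1–27 → 17 + 27 = 44 bp
Sorted largest to smallest: 44, 18, 14, 10, 9 bp.

44, 18, 14, 10, 9 bp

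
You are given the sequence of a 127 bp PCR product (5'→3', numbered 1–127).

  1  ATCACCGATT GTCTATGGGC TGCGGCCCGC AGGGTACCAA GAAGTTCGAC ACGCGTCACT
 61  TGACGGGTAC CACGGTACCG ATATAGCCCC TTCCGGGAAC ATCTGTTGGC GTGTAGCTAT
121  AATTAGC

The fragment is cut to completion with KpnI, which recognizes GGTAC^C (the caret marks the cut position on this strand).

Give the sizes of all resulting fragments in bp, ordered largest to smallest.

KpnI sites (GGTACC) start at positions 33, 66, 74.
KpnI cuts after base 5 of each site (before the last base), so after positions 37, 70, 78.
Linear molecule, 3 cuts → 4 fragments:
  1–37 → 37 bp
  38–70 → 33 bp
  71–78 → 8 bp
  79–127 → 49 bp
Sorted largest to smallest: 49, 37, 33, 8 bp.

49, 37, 33, 8 bp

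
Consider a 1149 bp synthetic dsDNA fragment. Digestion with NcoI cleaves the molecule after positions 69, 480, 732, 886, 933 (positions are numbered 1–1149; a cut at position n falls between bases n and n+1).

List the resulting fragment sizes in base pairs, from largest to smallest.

Linear molecule, 5 cuts → 6 fragments:
  69 − 0 = 69 bp
  480 − 69 = 411 bp
  732 − 480 = 252 bp
  886 − 732 = 154 bp
  933 − 886 = 47 bp
  1149 − 933 = 216 bp
Sorted largest to smallest: 411, 252, 216, 154, 69, 47 bp.

411, 252, 216, 154, 69, 47 bp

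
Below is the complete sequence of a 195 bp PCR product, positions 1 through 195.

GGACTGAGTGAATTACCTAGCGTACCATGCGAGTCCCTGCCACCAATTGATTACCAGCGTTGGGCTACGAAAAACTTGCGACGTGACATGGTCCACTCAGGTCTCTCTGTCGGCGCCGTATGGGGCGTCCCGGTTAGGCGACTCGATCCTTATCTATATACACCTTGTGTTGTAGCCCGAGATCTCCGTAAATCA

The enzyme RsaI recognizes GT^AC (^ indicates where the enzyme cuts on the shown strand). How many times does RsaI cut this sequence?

1

GTAC occurs starting at position 22.
RsaI cuts at 1 site.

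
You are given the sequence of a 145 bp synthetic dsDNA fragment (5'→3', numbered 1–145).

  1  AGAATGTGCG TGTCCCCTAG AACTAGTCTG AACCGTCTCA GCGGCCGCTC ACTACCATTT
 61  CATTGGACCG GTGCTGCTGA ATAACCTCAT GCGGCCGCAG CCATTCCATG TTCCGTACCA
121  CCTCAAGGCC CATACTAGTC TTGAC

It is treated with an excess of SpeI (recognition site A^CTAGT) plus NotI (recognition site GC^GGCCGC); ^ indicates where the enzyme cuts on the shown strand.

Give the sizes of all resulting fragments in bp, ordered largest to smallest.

50, 42, 22, 20, 11 bp

SpeI sites (ACTAGT) start at positions 22, 134.
SpeI cuts after the first base of each site, so after positions 22, 134.
NotI sites (GCGGCCGC) start at positions 41, 91.
NotI cuts after base 2 of each site, so after positions 42, 92.
Combined cut positions: 22, 42, 92, 134.
Linear molecule, 4 cuts → 5 fragments:
  1–22 → 22 bp
  23–42 → 20 bp
  43–92 → 50 bp
  93–134 → 42 bp
  135–145 → 11 bp
Sorted largest to smallest: 50, 42, 22, 20, 11 bp.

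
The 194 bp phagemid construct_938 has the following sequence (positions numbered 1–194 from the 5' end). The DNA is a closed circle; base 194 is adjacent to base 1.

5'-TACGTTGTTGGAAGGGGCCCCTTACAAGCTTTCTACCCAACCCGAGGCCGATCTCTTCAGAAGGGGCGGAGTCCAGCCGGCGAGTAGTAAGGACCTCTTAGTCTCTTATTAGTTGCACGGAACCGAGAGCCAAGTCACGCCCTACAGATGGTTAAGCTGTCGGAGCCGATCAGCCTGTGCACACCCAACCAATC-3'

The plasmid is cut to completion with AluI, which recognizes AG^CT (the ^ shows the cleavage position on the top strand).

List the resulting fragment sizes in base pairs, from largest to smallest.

AluI sites (AGCT) start at positions 27, 155.
AluI cuts after base 2 of each site, so after positions 28, 156.
Circular molecule, 2 cuts → 2 fragments:
  29–156 → 128 bp
  157–194 then 1–28 → 38 + 28 = 66 bp
Sorted largest to smallest: 128, 66 bp.

128, 66 bp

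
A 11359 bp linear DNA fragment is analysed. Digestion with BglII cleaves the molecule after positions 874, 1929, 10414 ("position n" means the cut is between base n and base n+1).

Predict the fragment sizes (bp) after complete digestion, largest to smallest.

Linear molecule, 3 cuts → 4 fragments:
  874 − 0 = 874 bp
  1929 − 874 = 1055 bp
  10414 − 1929 = 8485 bp
  11359 − 10414 = 945 bp
Sorted largest to smallest: 8485, 1055, 945, 874 bp.

8485, 1055, 945, 874 bp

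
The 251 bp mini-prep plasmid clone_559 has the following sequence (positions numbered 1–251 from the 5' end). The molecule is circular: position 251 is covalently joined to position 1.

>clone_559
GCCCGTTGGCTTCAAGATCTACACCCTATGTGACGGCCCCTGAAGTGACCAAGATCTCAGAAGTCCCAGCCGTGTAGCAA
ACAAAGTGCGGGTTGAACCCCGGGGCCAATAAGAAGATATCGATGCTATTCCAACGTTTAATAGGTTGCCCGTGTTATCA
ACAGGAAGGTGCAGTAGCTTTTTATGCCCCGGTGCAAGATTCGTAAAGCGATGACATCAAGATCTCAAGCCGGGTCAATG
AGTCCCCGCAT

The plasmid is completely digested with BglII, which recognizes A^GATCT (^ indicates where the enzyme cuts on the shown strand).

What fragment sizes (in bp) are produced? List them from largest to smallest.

168, 46, 37 bp

BglII sites (AGATCT) start at positions 15, 52, 220.
BglII cuts after the first base of each site, so after positions 15, 52, 220.
Circular molecule, 3 cuts → 3 fragments:
  16–52 → 37 bp
  53–220 → 168 bp
  221–251 then 1–15 → 31 + 15 = 46 bp
Sorted largest to smallest: 168, 46, 37 bp.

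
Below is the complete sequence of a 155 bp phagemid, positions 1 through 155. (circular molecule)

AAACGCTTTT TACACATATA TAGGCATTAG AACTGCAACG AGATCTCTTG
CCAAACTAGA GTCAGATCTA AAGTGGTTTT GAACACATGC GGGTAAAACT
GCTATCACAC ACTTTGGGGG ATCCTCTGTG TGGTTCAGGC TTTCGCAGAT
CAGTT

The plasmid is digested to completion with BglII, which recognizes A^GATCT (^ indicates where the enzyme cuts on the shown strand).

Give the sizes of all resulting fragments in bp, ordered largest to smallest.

132, 23 bp

BglII sites (AGATCT) start at positions 41, 64.
BglII cuts after the first base of each site, so after positions 41, 64.
Circular molecule, 2 cuts → 2 fragments:
  42–64 → 23 bp
  65–155 then 1–41 → 91 + 41 = 132 bp
Sorted largest to smallest: 132, 23 bp.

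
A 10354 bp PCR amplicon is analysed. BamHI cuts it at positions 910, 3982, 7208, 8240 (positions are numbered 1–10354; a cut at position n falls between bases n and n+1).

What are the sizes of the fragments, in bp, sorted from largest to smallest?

3226, 3072, 2114, 1032, 910 bp

Linear molecule, 4 cuts → 5 fragments:
  910 − 0 = 910 bp
  3982 − 910 = 3072 bp
  7208 − 3982 = 3226 bp
  8240 − 7208 = 1032 bp
  10354 − 8240 = 2114 bp
Sorted largest to smallest: 3226, 3072, 2114, 1032, 910 bp.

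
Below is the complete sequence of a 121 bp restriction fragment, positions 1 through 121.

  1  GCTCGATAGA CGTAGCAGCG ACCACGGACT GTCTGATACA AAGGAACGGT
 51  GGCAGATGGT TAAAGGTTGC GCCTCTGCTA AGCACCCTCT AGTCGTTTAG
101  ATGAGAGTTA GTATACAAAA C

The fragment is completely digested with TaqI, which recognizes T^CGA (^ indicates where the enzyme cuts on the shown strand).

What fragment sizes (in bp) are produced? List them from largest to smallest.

The TaqI site (TCGA) starts at position 3.
TaqI cuts after the first base of each site, so after position 3.
Linear molecule, 1 cut → 2 fragments:
  1–3 → 3 bp
  4–121 → 118 bp
Sorted largest to smallest: 118, 3 bp.

118, 3 bp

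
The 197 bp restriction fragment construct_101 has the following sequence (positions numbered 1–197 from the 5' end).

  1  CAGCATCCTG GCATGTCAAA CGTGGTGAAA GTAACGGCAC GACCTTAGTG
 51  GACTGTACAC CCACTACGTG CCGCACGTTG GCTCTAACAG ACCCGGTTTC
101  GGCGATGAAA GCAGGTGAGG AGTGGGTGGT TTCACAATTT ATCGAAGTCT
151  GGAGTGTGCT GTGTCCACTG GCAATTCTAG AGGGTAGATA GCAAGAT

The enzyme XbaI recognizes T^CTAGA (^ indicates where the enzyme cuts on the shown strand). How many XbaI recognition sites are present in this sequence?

1

TCTAGA occurs starting at position 176.
XbaI cuts at 1 site.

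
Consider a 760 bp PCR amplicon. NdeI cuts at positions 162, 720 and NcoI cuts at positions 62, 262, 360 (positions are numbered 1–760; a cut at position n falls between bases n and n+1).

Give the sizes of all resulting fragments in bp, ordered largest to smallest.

360, 100, 100, 98, 62, 40 bp

Combined cut positions (sorted): 62, 162, 262, 360, 720.
Linear molecule, 5 cuts → 6 fragments:
  62 − 0 = 62 bp
  162 − 62 = 100 bp
  262 − 162 = 100 bp
  360 − 262 = 98 bp
  720 − 360 = 360 bp
  760 − 720 = 40 bp
Sorted largest to smallest: 360, 100, 100, 98, 62, 40 bp.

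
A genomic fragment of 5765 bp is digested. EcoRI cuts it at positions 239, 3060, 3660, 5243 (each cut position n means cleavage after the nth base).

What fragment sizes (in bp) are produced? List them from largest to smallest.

Linear molecule, 4 cuts → 5 fragments:
  239 − 0 = 239 bp
  3060 − 239 = 2821 bp
  3660 − 3060 = 600 bp
  5243 − 3660 = 1583 bp
  5765 − 5243 = 522 bp
Sorted largest to smallest: 2821, 1583, 600, 522, 239 bp.

2821, 1583, 600, 522, 239 bp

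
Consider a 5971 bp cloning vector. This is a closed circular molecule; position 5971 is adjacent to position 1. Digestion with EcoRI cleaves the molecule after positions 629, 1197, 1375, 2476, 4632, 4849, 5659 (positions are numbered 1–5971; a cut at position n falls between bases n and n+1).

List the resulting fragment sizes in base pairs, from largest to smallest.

Circular molecule, 7 cuts → 7 fragments:
  1197 − 629 = 568 bp
  1375 − 1197 = 178 bp
  2476 − 1375 = 1101 bp
  4632 − 2476 = 2156 bp
  4849 − 4632 = 217 bp
  5659 − 4849 = 810 bp
  wrap: 5971 − 5659 + 629 = 941 bp
Sorted largest to smallest: 2156, 1101, 941, 810, 568, 217, 178 bp.

2156, 1101, 941, 810, 568, 217, 178 bp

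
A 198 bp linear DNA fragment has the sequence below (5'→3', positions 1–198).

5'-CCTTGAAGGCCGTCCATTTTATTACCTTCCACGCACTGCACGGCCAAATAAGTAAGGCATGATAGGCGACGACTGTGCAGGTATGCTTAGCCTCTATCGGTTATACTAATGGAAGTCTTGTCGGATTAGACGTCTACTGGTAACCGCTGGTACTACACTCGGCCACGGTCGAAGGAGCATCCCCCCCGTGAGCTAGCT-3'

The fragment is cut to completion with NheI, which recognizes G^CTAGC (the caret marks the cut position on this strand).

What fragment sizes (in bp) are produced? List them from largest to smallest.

192, 6 bp

The NheI site (GCTAGC) starts at position 192.
NheI cuts after the first base of each site, so after position 192.
Linear molecule, 1 cut → 2 fragments:
  1–192 → 192 bp
  193–198 → 6 bp
Sorted largest to smallest: 192, 6 bp.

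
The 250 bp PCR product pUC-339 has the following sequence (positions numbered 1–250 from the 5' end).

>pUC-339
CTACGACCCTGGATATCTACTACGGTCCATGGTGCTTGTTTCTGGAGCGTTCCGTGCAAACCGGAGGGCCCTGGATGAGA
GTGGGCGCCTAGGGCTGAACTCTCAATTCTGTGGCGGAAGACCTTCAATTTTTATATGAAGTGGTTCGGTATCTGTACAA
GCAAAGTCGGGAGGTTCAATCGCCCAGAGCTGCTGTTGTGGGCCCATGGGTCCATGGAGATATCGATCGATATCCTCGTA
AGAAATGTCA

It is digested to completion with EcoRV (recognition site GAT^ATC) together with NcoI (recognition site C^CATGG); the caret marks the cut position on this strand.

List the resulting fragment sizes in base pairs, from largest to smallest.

177, 19, 14, 13, 10, 9, 8 bp

EcoRV sites (GATATC) start at positions 12, 219, 229.
EcoRV cuts after base 3 of each site, so after positions 14, 221, 231.
NcoI sites (CCATGG) start at positions 27, 204, 212.
NcoI cuts after the first base of each site, so after positions 27, 204, 212.
Combined cut positions: 14, 27, 204, 212, 221, 231.
Linear molecule, 6 cuts → 7 fragments:
  1–14 → 14 bp
  15–27 → 13 bp
  28–204 → 177 bp
  205–212 → 8 bp
  213–221 → 9 bp
  222–231 → 10 bp
  232–250 → 19 bp
Sorted largest to smallest: 177, 19, 14, 13, 10, 9, 8 bp.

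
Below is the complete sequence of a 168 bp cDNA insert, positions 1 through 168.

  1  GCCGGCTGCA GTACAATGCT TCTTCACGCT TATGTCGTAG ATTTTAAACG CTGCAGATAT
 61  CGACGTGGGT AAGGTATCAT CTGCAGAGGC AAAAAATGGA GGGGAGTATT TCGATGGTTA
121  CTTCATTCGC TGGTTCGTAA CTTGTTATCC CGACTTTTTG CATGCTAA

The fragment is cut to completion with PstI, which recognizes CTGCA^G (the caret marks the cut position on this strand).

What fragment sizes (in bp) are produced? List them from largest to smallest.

PstI sites (CTGCAG) start at positions 6, 51, 81.
PstI cuts after base 5 of each site (before the last base), so after positions 10, 55, 85.
Linear molecule, 3 cuts → 4 fragments:
  1–10 → 10 bp
  11–55 → 45 bp
  56–85 → 30 bp
  86–168 → 83 bp
Sorted largest to smallest: 83, 45, 30, 10 bp.

83, 45, 30, 10 bp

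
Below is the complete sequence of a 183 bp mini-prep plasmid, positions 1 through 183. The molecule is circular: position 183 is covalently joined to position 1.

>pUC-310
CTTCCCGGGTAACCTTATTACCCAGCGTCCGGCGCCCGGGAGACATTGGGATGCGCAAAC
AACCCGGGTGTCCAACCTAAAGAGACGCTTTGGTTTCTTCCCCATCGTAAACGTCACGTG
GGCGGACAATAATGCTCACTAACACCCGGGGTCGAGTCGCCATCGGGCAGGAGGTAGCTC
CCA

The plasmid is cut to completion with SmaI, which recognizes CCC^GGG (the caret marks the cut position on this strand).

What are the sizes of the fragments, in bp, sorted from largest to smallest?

SmaI sites (CCCGGG) start at positions 4, 35, 63, 145.
SmaI cuts after base 3 of each site, so after positions 6, 37, 65, 147.
Circular molecule, 4 cuts → 4 fragments:
  7–37 → 31 bp
  38–65 → 28 bp
  66–147 → 82 bp
  148–183 then 1–6 → 36 + 6 = 42 bp
Sorted largest to smallest: 82, 42, 31, 28 bp.

82, 42, 31, 28 bp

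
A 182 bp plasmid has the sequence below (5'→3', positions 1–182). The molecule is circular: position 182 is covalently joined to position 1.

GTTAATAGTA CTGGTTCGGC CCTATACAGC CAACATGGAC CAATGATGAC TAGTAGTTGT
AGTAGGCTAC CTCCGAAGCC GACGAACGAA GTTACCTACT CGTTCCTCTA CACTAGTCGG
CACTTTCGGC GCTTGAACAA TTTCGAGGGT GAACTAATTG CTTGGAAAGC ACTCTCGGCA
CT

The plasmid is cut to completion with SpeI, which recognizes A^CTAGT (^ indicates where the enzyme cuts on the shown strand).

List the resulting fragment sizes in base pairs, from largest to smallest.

SpeI sites (ACTAGT) start at positions 49, 112.
SpeI cuts after the first base of each site, so after positions 49, 112.
Circular molecule, 2 cuts → 2 fragments:
  50–112 → 63 bp
  113–182 then 1–49 → 70 + 49 = 119 bp
Sorted largest to smallest: 119, 63 bp.

119, 63 bp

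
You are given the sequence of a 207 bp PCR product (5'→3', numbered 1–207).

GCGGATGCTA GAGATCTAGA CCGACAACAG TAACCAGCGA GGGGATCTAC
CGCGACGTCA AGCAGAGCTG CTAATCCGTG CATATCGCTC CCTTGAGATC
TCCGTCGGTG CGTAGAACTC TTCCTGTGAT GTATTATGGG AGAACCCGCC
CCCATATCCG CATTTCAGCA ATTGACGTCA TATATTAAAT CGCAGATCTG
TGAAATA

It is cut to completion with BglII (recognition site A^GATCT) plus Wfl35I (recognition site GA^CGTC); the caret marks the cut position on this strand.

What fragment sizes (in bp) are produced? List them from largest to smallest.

79, 43, 41, 19, 13, 12 bp

BglII sites (AGATCT) start at positions 12, 96, 194.
BglII cuts after the first base of each site, so after positions 12, 96, 194.
Wfl35I sites (GACGTC) start at positions 54, 174.
Wfl35I cuts after base 2 of each site, so after positions 55, 175.
Combined cut positions: 12, 55, 96, 175, 194.
Linear molecule, 5 cuts → 6 fragments:
  1–12 → 12 bp
  13–55 → 43 bp
  56–96 → 41 bp
  97–175 → 79 bp
  176–194 → 19 bp
  195–207 → 13 bp
Sorted largest to smallest: 79, 43, 41, 19, 13, 12 bp.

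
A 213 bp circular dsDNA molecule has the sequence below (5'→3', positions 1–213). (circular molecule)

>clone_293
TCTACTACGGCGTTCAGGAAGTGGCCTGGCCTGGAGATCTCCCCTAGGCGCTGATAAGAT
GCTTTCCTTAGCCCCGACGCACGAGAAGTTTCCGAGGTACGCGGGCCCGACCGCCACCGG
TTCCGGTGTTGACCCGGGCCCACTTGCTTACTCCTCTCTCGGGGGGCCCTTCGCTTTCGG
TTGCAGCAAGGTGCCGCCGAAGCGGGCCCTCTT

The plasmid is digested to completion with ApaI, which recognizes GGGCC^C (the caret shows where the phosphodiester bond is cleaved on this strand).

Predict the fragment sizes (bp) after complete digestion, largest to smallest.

112, 40, 33, 28 bp

ApaI sites (GGGCCC) start at positions 103, 136, 164, 204.
ApaI cuts after base 5 of each site (before the last base), so after positions 107, 140, 168, 208.
Circular molecule, 4 cuts → 4 fragments:
  108–140 → 33 bp
  141–168 → 28 bp
  169–208 → 40 bp
  209–213 then 1–107 → 5 + 107 = 112 bp
Sorted largest to smallest: 112, 40, 33, 28 bp.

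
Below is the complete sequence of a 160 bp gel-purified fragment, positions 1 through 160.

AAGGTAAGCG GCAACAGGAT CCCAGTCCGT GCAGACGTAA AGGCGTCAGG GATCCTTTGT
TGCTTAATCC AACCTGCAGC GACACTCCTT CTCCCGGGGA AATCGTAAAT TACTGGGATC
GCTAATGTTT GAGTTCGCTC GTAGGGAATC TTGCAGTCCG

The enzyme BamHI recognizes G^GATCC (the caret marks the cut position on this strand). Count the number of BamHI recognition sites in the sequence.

GGATCC occurs starting at positions 17, 50.
BamHI cuts at 2 sites.

2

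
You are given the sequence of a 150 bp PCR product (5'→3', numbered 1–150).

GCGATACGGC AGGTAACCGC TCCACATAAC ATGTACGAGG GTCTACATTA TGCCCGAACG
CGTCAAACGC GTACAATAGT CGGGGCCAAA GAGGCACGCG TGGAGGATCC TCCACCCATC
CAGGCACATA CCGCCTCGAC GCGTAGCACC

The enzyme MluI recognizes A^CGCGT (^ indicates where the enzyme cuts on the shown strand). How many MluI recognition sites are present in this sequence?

4

ACGCGT occurs starting at positions 58, 67, 96, 139.
MluI cuts at 4 sites.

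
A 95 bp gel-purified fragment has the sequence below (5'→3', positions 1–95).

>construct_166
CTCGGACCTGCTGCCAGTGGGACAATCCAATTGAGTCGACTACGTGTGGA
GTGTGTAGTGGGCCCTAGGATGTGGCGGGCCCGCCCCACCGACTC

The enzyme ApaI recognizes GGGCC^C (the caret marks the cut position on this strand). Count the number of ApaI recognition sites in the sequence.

GGGCCC occurs starting at positions 60, 77.
ApaI cuts at 2 sites.

2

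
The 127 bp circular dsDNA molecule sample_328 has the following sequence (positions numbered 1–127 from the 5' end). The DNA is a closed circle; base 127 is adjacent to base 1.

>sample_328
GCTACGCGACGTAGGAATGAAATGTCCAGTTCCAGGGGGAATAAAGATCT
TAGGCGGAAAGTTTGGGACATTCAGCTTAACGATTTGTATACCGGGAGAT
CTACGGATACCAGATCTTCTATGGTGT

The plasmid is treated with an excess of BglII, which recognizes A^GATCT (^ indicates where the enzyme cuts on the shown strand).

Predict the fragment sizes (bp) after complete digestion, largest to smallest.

BglII sites (AGATCT) start at positions 45, 97, 112.
BglII cuts after the first base of each site, so after positions 45, 97, 112.
Circular molecule, 3 cuts → 3 fragments:
  46–97 → 52 bp
  98–112 → 15 bp
  113–127 then 1–45 → 15 + 45 = 60 bp
Sorted largest to smallest: 60, 52, 15 bp.

60, 52, 15 bp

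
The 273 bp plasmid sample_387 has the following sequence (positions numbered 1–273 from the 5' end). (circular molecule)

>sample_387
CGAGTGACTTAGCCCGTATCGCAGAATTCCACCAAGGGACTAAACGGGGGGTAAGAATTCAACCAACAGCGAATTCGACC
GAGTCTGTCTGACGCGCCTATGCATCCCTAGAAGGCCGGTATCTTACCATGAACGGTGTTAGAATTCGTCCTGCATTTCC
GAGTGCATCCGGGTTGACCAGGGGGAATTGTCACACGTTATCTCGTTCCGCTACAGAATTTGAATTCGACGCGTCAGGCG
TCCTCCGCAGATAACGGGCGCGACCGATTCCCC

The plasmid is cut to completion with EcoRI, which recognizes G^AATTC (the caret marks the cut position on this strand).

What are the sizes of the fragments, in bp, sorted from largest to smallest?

EcoRI sites (GAATTC) start at positions 24, 55, 71, 142, 222.
EcoRI cuts after the first base of each site, so after positions 24, 55, 71, 142, 222.
Circular molecule, 5 cuts → 5 fragments:
  25–55 → 31 bp
  56–71 → 16 bp
  72–142 → 71 bp
  143–222 → 80 bp
  223–273 then 1–24 → 51 + 24 = 75 bp
Sorted largest to smallest: 80, 75, 71, 31, 16 bp.

80, 75, 71, 31, 16 bp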